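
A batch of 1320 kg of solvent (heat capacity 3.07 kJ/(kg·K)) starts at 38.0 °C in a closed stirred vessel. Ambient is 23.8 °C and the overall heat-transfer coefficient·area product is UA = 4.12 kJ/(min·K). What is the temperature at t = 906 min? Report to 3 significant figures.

M c_p dT/dt = −UA(T − T_amb).
dT/dt = (T_ss − T)/τ with T_ss = T_amb = 23.800 °C, τ = M c_p/UA = 1320·3.07/4.12 = 983.59 min.
Solution: T(t) = T_ss + (T₀ − T_ss) e^(−t/τ).
T(906) = 23.800 + (14.200)·0.39808 = 29.453 °C.

29.5 °C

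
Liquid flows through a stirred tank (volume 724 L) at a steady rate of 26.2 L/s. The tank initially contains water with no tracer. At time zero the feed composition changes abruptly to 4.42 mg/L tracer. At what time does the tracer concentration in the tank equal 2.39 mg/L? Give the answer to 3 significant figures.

21.5 s

Unsteady species balance (constant V, well mixed): V dC/dt = Q(C_in − C), so τ = V/Q = 27.634 s.
C(t) = C_in + (C₀ − C_in) e^(−t/τ). Set C = 2.39 and solve for t:
e^(−t/τ) = (C − C_in)/(C₀ − C_in) = (2.39 − 4.42)/(0 − 4.42) = 0.45928
t = −τ ln(…) = 27.634 × 0.77810 = 21.502 s.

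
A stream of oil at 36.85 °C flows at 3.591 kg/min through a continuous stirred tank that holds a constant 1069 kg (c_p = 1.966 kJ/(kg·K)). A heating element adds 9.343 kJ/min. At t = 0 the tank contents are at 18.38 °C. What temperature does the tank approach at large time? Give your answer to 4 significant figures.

38.17 °C

M c_p dT/dt = ṁ c_p (T_in − T) + Q̇.
At steady state dT/dt = 0 ⇒ T_ss = T_in + Q̇/(ṁ c_p) = 36.85 + 9.343/(3.591·1.966) = 38.1734 °C.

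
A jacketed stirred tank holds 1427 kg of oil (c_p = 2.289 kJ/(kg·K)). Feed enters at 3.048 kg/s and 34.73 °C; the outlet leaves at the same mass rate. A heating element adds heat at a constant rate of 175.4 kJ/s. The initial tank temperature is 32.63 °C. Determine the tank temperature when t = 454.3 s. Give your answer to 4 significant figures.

49.55 °C

Heat balance on the well-mixed liquid: M c_p dT/dt = ṁ c_p (T_in − T) + 175.4.
τ = M/ṁ = 468.176 s; T_ss = T_in + Q̇/(ṁ c_p) = 34.73 + 175.4/(3.048·2.289) = 59.8702 °C.
This is linear first-order; T(t) = T_ss + (T₀ − T_ss) e^(−t/τ).
T(454.3) = 59.8702 + (-27.2402)·e^(−454.3/468.176) = 59.8702 + (-27.2402)·0.378946 = 49.5476 °C.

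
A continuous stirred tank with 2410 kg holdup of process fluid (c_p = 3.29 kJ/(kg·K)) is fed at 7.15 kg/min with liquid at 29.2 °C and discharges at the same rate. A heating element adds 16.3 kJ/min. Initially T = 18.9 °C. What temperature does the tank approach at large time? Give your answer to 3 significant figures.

Heat balance on the well-mixed liquid: M c_p dT/dt = ṁ c_p (T_in − T) + 16.3.
At steady state dT/dt = 0 ⇒ T_ss = T_in + Q̇/(ṁ c_p) = 29.2 + 16.3/(7.15·3.29) = 29.893 °C.

29.9 °C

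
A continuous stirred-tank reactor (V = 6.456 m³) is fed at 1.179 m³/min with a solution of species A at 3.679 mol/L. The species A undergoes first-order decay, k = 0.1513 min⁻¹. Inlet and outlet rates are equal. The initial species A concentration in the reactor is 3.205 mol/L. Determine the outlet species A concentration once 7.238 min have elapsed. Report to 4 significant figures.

2.118 mol/L

V dC/dt = Q(C_in − C) − k V C.
dC/dt = (Q/V) C_in − (Q/V + k) C; effective rate a = Q/V + k = 0.182621 + 0.1513 = 0.333921 min⁻¹.
C_ss = Q C_in/(Q + kV) = 2.01204 mol/L; C(t) = C_ss + (C₀ − C_ss) e^(−a t).
C(7.238) = 2.01204 + (1.19296)·e^(−0.333921·7.238) = 2.01204 + (1.19296)·0.0891960 = 2.11845 mol/L.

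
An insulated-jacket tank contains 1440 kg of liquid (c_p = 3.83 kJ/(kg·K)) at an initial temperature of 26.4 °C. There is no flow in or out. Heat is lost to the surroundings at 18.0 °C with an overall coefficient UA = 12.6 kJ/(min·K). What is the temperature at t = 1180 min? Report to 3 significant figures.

18.6 °C

Heat balance on the well-mixed liquid: M c_p dT/dt = −UA(T − T_amb).
dT/dt = (T_ss − T)/τ with T_ss = T_amb = 18.000 °C, τ = M c_p/UA = 1440·3.83/12.6 = 437.71 min.
Integrating: T(t) = T_ss + (T₀ − T_ss) e^(−t/τ).
T(1180) = 18.000 + (8.4000)·0.067487 = 18.567 °C.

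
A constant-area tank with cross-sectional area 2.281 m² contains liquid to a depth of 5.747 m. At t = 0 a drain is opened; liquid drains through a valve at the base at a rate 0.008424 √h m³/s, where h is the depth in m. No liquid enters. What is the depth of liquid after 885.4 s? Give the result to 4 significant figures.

0.5812 m

Mass balance (ρ constant): A dh/dt = −0.008424 √h.
∫ h^(−1/2) dh = −(0.008424/A) ∫ dt, giving 2√h = 2√h₀ − (0.008424/A) t.
√h = √5.747 − 0.008424·885.4/(2·2.281) = 2.39729 − 1.63494 = 0.762347.
h = 0.762347² = 0.581173 m.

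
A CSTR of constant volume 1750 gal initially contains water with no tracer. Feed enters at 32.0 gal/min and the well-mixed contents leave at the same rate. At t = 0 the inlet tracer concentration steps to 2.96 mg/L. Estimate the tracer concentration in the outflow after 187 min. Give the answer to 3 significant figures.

Transient balance on the dissolved component: V dC/dt = Q(C_in − C).
Time constant τ = V/Q = 1750/32.0 = 54.688 min.
C approaches C_in exponentially: C(t) = C_in + (C₀ − C_in) e^(−t/τ).
C(187) = 2.96 + (0 − 2.96)·e^(−187/54.688) = 2.96 + (-2.9600)·0.032731 = 2.8631 mg/L.

2.86 mg/L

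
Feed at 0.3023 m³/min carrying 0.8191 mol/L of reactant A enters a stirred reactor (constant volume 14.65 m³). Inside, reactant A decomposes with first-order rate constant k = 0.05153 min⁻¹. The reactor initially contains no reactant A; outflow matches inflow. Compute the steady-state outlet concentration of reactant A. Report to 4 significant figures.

V dC/dt = Q(C_in − C) − k V C.
Steady state (dC/dt = 0): C_ss = Q C_in/(Q + kV) = C_in/(1 + kV/Q).
C_ss = 0.3023·0.8191/(0.3023 + 0.05153·14.65) = 0.247614/1.05721 = 0.234214 mol/L.

0.2342 mol/L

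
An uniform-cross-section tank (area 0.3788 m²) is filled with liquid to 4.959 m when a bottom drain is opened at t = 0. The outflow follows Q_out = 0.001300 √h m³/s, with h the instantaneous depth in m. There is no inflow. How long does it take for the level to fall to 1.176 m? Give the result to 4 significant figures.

A dh/dt = −Q_out = −0.001300 √h.
∫ h^(−1/2) dh = −(0.001300/A) ∫ dt, giving 2√h = 2√h₀ − (0.001300/A) t.
t = 2A(√h₀ − √h)/0.001300 = 2·0.3788·(√4.959 − √1.176)/0.001300
  = 0.757600 × (2.22688 − 1.08444) / 0.001300 = 665.782 s.

665.8 s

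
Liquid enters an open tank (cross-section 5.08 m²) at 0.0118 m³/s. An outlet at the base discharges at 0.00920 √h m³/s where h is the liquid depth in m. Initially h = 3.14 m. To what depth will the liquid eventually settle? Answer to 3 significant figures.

A dh/dt = Q_in − 0.00920 √h. Steady state requires inflow = outflow:
Q_in = 0.00920 √h_ss ⇒ √h_ss = 0.0118/0.00920 = 1.2826.
h_ss = 1.2826² = 1.6451 m. (Since h₀ = 3.14 m > h_ss, the level will fall toward this value.)

1.65 m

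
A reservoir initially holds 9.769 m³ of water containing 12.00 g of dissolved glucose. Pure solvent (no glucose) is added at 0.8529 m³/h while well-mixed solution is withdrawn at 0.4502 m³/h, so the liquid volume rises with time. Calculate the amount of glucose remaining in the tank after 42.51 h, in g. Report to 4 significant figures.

3.869 g

Let m(t) be the amount of glucose. Volume: V(t) = V₀ + (Q_in − Q_out) t = 9.769 + 0.402700 t; V(42.51) = 26.8878 m³.
Solute balance: dm/dt = 0 − Q_out C = −Q_out m/V(t).
dm/m = −Q_out dt/(V₀ + 0.402700 t); integrating gives ln(m/m₀) = −(Q_out/(Q_in−Q_out)) ln(V/V₀).
m = m₀ (V₀/V)^(Q_out/(Q_in−Q_out)) = 12.00 × (9.769/26.8878)^(1.11795) = 3.86911 g.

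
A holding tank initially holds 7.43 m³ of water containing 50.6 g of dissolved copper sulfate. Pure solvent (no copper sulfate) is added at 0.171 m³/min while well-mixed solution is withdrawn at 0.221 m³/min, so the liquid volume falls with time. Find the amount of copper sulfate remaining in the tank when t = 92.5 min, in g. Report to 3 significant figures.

Let m(t) be the amount of copper sulfate. Volume: V(t) = V₀ + (Q_in − Q_out) t = 7.43 − 0.050000 t; V(92.5) = 2.8050 m³.
No copper sulfate enters, so dm/dt = −Q_out · (m/V).
dm/m = −Q_out dt/(V₀ − 0.050000 t); integrating gives ln(m/m₀) = −(Q_out/(Q_in−Q_out)) ln(V/V₀).
m = m₀ (V₀/V)^(Q_out/(Q_in−Q_out)) = 50.6 × (7.43/2.8050)^(-4.4200) = 0.68272 g.

0.683 g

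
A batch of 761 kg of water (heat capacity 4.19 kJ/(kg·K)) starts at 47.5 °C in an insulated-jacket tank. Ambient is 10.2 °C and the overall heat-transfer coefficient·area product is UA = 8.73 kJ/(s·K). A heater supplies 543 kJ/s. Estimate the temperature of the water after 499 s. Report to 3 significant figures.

Heat balance on the well-mixed liquid: M c_p dT/dt = −UA(T − T_amb) + Q̇.
dT/dt = (T_ss − T)/τ with T_ss = T_amb + Q̇/UA = 10.2 + 543/8.73 = 72.399 °C, τ = M c_p/UA = 761·4.19/8.73 = 365.25 s.
T approaches T_ss exponentially: T(t) = T_ss + (T₀ − T_ss) e^(−t/τ).
T(499) = 72.399 + (-24.899)·0.25507 = 66.048 °C.

66.0 °C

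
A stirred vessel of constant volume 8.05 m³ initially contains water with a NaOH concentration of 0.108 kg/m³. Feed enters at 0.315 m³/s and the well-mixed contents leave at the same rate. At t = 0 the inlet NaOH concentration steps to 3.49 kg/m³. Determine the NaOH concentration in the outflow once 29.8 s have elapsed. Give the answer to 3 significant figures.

Mass balance on the solute (V constant): V dC/dt = Q(C_in − C).
So dC/dt = (C_in − C)/τ with τ = V/Q = 8.05/0.315 = 25.556 s.
C approaches C_in exponentially: C(t) = C_in + (C₀ − C_in) e^(−t/τ).
C(29.8) = 3.49 + (0.108 − 3.49)·e^(−29.8/25.556) = 3.49 + (-3.3820)·0.31158 = 2.4362 kg/m³.

2.44 kg/m³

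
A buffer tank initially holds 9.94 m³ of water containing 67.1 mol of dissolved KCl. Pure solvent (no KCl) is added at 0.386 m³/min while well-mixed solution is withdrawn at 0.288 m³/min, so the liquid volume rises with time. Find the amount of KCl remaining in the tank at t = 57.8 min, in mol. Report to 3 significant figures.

17.8 mol

Total volume: dV/dt = Q_in − Q_out = 0.098000 m³/min, so V(t) = 9.94 + 0.098000 t and V(57.8) = 15.604 m³.
Solute balance: dm/dt = 0 − Q_out C = −Q_out m/V(t).
dm/m = −Q_out dt/(V₀ + 0.098000 t); integrating gives ln(m/m₀) = −(Q_out/(Q_in−Q_out)) ln(V/V₀).
m = m₀ (V₀/V)^(Q_out/(Q_in−Q_out)) = 67.1 × (9.94/15.604)^(2.9388) = 17.829 mol.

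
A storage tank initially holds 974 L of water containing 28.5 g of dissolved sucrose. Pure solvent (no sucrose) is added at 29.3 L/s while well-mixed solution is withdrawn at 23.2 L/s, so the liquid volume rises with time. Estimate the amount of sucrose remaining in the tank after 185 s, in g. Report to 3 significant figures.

1.53 g

Let m(t) be the amount of sucrose. Volume: V(t) = V₀ + (Q_in − Q_out) t = 974 + 6.1000 t; V(185) = 2102.5 L.
Solute balance: dm/dt = 0 − Q_out C = −Q_out m/V(t).
dm/m = −Q_out dt/(V₀ + 6.1000 t); integrating gives ln(m/m₀) = −(Q_out/(Q_in−Q_out)) ln(V/V₀).
m = m₀ (V₀/V)^(Q_out/(Q_in−Q_out)) = 28.5 × (974/2102.5)^(3.8033) = 1.5271 g.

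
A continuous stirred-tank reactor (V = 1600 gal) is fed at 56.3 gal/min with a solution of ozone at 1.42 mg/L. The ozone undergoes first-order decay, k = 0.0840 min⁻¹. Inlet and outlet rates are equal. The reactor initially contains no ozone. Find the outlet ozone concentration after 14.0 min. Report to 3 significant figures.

V dC/dt = Q(C_in − C) − k V C.
dC/dt = (Q/V) C_in − (Q/V + k) C; effective rate a = Q/V + k = 0.035187 + 0.0840 = 0.11919 min⁻¹.
C_ss = Q C_in/(Q + kV) = 0.41922 mg/L; C(t) = C_ss + (C₀ − C_ss) e^(−a t).
C(14.0) = 0.41922 + (-0.41922)·e^(−0.11919·14.0) = 0.41922 + (-0.41922)·0.18851 = 0.34020 mg/L.

0.340 mg/L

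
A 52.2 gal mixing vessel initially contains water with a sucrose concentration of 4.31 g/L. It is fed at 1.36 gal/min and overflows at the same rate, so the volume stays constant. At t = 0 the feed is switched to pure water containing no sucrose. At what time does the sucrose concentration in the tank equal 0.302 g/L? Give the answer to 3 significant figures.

102 min

Species balance on the tank: V dC/dt = Q(C_in − C), so τ = V/Q = 38.382 min.
C(t) = C_in + (C₀ − C_in) e^(−t/τ). Set C = 0.302 and solve for t:
e^(−t/τ) = (C − C_in)/(C₀ − C_in) = (0.302 − 0)/(4.31 − 0) = 0.070070
t = −τ ln(…) = 38.382 × 2.6583 = 102.03 min.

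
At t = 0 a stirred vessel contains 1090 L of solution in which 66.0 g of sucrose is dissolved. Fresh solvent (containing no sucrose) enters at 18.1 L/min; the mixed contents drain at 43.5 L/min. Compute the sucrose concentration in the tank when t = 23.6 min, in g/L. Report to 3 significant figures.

Let m(t) be the amount of sucrose. Volume: V(t) = V₀ + (Q_in − Q_out) t = 1090 − 25.400 t; V(23.6) = 490.56 L.
Solute balance: dm/dt = 0 − Q_out C = −Q_out m/V(t).
dm/m = −Q_out dt/(V₀ − 25.400 t); integrating gives ln(m/m₀) = −(Q_out/(Q_in−Q_out)) ln(V/V₀).
m = m₀ (V₀/V)^(Q_out/(Q_in−Q_out)) = 66.0 × (1090/490.56)^(-1.7126) = 16.816 g.
C = m/V = 16.816/490.56 = 0.034280 g/L.

0.0343 g/L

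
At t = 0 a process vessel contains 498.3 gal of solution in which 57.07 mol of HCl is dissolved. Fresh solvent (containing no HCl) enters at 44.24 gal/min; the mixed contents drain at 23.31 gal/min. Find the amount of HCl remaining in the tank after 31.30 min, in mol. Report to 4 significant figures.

22.41 mol

Let m(t) be the amount of HCl. Volume: V(t) = V₀ + (Q_in − Q_out) t = 498.3 + 20.9300 t; V(31.30) = 1153.41 gal.
Species balance (pure solvent in): dm/dt = −Q_out · m/V(t).
Separate: dm/m = −Q_out dt/V(t) ⇒ ln(m/m₀) = −(Q_out/(Q_in−Q_out)) ln(V/V₀).
m = m₀ (V₀/V)^(Q_out/(Q_in−Q_out)) = 57.07 × (498.3/1153.41)^(1.11371) = 22.4114 mol.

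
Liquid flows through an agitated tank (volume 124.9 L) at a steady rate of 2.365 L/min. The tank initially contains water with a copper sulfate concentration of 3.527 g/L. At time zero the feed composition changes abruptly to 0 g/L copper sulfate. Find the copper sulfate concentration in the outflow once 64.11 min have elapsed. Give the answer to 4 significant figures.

1.048 g/L

Accumulation = in − out for the solute gives V dC/dt = Q(C_in − C).
Time constant τ = V/Q = 124.9/2.365 = 52.8118 min.
Integrating: C(t) = C_in + (C₀ − C_in) e^(−t/τ).
C(64.11) = 0 + (3.527 − 0)·e^(−64.11/52.8118) = 0 + (3.52700)·0.297027 = 1.04761 g/L.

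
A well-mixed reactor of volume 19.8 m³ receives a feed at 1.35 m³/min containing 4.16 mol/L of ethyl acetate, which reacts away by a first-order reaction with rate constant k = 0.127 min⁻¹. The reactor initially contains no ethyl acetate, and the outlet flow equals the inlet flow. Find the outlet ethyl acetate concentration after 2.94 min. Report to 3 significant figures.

0.635 mol/L

Accumulation = in − out − consumed: V dC/dt = Q C_in − Q C − k V C.
dC/dt = (Q/V) C_in − (Q/V + k) C; effective rate a = Q/V + k = 0.068182 + 0.127 = 0.19518 min⁻¹.
C_ss = Q C_in/(Q + kV) = 1.4532 mol/L; C(t) = C_ss + (C₀ − C_ss) e^(−a t).
C(2.94) = 1.4532 + (-1.4532)·e^(−0.19518·2.94) = 1.4532 + (-1.4532)·0.56336 = 0.63452 mol/L.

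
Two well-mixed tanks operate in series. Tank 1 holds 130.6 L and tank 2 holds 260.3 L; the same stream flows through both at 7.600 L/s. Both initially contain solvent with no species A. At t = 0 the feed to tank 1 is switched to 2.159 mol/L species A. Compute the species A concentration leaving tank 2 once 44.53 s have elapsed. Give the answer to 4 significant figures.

1.141 mol/L

Species balance on tank i: dCᵢ/dt = (Cᵢ₋₁ − Cᵢ)/τᵢ with τᵢ = Vᵢ/Q.
τ₁ = 130.6/7.600 = 17.1842 s; τ₂ = 260.3/7.600 = 34.2500 s.
Solving the cascade with C₁(0)=C₂(0)=0 gives C₂(t) = C_in[1 − (τ₁ e^(−t/τ₁) − τ₂ e^(−t/τ₂))/(τ₁ − τ₂)].
At t = 44.53: e^(−t/τ₁) = 0.0749202, e^(−t/τ₂) = 0.272492.
C₂ = 2.159·[1 − (17.1842·0.0749202 − 34.2500·0.272492)/(-17.0658)] = 2.159·0.528565 = 1.14117 mol/L.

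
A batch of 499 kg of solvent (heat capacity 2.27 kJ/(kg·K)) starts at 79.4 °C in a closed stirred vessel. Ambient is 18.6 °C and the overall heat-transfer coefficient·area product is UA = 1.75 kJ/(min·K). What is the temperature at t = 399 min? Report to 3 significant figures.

Lumped-capacitance energy balance: M c_p dT/dt = UA(T_amb − T).
dT/dt = (T_ss − T)/τ with T_ss = T_amb = 18.600 °C, τ = M c_p/UA = 499·2.27/1.75 = 647.27 min.
T approaches T_ss exponentially: T(t) = T_ss + (T₀ − T_ss) e^(−t/τ).
T(399) = 18.600 + (60.800)·0.53987 = 51.424 °C.

51.4 °C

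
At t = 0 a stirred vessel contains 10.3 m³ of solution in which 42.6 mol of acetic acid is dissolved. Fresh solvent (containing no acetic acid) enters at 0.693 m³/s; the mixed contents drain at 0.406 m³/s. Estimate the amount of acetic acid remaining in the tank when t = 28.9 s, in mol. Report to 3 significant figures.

Let m(t) be the amount of acetic acid. Volume: V(t) = V₀ + (Q_in − Q_out) t = 10.3 + 0.28700 t; V(28.9) = 18.594 m³.
Solute balance: dm/dt = 0 − Q_out C = −Q_out m/V(t).
Separate: dm/m = −Q_out dt/V(t) ⇒ ln(m/m₀) = −(Q_out/(Q_in−Q_out)) ln(V/V₀).
m = m₀ (V₀/V)^(Q_out/(Q_in−Q_out)) = 42.6 × (10.3/18.594)^(1.4146) = 18.471 mol.

18.5 mol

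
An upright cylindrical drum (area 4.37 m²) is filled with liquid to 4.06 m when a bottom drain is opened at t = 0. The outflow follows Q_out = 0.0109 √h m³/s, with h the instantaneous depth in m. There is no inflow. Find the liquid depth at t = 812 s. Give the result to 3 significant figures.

A dh/dt = −Q_out = −0.0109 √h.
This is separable: 2 d(√h)/dt = −0.0109/A, so √h = √h₀ − (0.0109/(2A)) t.
√h = √4.06 − 0.0109·812/(2·4.37) = 2.0149 − 1.0127 = 1.0023.
h = 1.0023² = 1.0045 m.

1.00 m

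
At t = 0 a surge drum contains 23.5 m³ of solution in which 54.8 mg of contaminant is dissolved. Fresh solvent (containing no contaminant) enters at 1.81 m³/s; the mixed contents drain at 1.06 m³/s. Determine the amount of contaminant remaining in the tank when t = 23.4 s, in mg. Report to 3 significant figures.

24.9 mg

Let m(t) be the amount of contaminant. Volume: V(t) = V₀ + (Q_in − Q_out) t = 23.5 + 0.75000 t; V(23.4) = 41.050 m³.
Species balance (pure solvent in): dm/dt = −Q_out · m/V(t).
dm/m = −Q_out dt/(V₀ + 0.75000 t); integrating gives ln(m/m₀) = −(Q_out/(Q_in−Q_out)) ln(V/V₀).
m = m₀ (V₀/V)^(Q_out/(Q_in−Q_out)) = 54.8 × (23.5/41.050)^(1.4133) = 24.912 mg.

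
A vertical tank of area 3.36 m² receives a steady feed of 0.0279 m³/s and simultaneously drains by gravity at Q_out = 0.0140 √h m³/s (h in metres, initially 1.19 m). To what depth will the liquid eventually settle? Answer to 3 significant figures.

3.97 m

A dh/dt = Q_in − 0.0140 √h. Steady state requires inflow = outflow:
Q_in = 0.0140 √h_ss ⇒ √h_ss = 0.0279/0.0140 = 1.9929.
h_ss = 1.9929² = 3.9715 m. (Since h₀ = 1.19 m < h_ss, the level will rise toward this value.)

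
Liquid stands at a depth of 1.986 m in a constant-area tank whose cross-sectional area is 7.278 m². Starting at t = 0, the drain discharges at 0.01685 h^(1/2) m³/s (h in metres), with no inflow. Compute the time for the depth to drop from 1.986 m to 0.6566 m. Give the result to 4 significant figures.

517.4 s

With no inflow, A dh/dt = −0.01685 √h.
Separate and integrate: 2(√h − √h₀) = −(0.01685/A) t.
t = 2A(√h₀ − √h)/0.01685 = 2·7.278·(√1.986 − √0.6566)/0.01685
  = 14.5560 × (1.40926 − 0.810309) / 0.01685 = 517.404 s.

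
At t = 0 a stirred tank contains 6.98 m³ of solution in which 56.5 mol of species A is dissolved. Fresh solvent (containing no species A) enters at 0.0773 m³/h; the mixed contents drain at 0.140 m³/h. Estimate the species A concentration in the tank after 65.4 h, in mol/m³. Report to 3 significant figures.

2.72 mol/m³

Total volume: dV/dt = Q_in − Q_out = -0.062700 m³/h, so V(t) = 6.98 − 0.062700 t and V(65.4) = 2.8794 m³.
Species balance (pure solvent in): dm/dt = −Q_out · m/V(t).
Separate: dm/m = −Q_out dt/V(t) ⇒ ln(m/m₀) = −(Q_out/(Q_in−Q_out)) ln(V/V₀).
m = m₀ (V₀/V)^(Q_out/(Q_in−Q_out)) = 56.5 × (6.98/2.8794)^(-2.2329) = 7.8235 mol.
C = m/V = 7.8235/2.8794 = 2.7171 mol/m³.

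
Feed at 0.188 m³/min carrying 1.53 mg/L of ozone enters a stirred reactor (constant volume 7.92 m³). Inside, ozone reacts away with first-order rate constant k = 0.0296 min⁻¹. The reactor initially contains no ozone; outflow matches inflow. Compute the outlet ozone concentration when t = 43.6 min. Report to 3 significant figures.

0.614 mg/L

Species balance: V dC/dt = Q C_in − Q C − k V C.
This is linear with rate a = Q/V + k = 0.053337 min⁻¹.
C_ss = Q C_in/(Q + kV) = 0.68091 mg/L; C(t) = C_ss + (C₀ − C_ss) e^(−a t).
C(43.6) = 0.68091 + (-0.68091)·e^(−0.053337·43.6) = 0.68091 + (-0.68091)·0.097734 = 0.61437 mg/L.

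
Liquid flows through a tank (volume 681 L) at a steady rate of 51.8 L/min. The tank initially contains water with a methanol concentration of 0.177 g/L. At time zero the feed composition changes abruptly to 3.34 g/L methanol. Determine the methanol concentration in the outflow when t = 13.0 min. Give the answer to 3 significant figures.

2.16 g/L

Transient balance on the dissolved component: V dC/dt = Q(C_in − C).
Time constant τ = V/Q = 681/51.8 = 13.147 min.
Integrating: C(t) = C_in + (C₀ − C_in) e^(−t/τ).
C(13.0) = 3.34 + (0.177 − 3.34)·e^(−13.0/13.147) = 3.34 + (-3.1630)·0.37201 = 2.1633 g/L.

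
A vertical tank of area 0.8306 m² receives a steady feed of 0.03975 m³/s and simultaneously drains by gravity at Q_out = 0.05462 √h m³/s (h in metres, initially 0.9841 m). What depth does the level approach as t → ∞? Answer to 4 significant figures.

0.5296 m

Volume balance on the tank: A dh/dt = Q_in − 0.05462 √h. At steady state dh/dt = 0:
Q_in = 0.05462 √h_ss ⇒ √h_ss = 0.03975/0.05462 = 0.727755.
h_ss = 0.727755² = 0.529628 m. (Since h₀ = 0.9841 m > h_ss, the level will fall toward this value.)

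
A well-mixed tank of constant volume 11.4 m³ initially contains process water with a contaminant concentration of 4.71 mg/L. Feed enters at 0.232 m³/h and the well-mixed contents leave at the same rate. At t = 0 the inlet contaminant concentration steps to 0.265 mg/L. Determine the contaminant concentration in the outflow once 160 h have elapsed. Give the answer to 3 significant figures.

0.436 mg/L

Species balance on the tank: V dC/dt = Q(C_in − C).
So dC/dt = (C_in − C)/τ with τ = V/Q = 11.4/0.232 = 49.138 h.
C approaches C_in exponentially: C(t) = C_in + (C₀ − C_in) e^(−t/τ).
C(160) = 0.265 + (4.71 − 0.265)·e^(−160/49.138) = 0.265 + (4.4450)·0.038537 = 0.43630 mg/L.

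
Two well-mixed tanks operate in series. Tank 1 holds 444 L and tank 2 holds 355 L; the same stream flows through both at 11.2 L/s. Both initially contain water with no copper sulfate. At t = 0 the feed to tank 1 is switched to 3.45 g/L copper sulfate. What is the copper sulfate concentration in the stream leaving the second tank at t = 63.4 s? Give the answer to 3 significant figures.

Species balance on tank i: dCᵢ/dt = (Cᵢ₋₁ − Cᵢ)/τᵢ with τᵢ = Vᵢ/Q.
τ₁ = 444/11.2 = 39.643 s; τ₂ = 355/11.2 = 31.696 s.
Solving the cascade with C₁(0)=C₂(0)=0 gives C₂(t) = C_in[1 − (τ₁ e^(−t/τ₁) − τ₂ e^(−t/τ₂))/(τ₁ − τ₂)].
At t = 63.4: e^(−t/τ₁) = 0.20204, e^(−t/τ₂) = 0.13530.
C₂ = 3.45·[1 − (39.643·0.20204 − 31.696·0.13530)/(7.9464)] = 3.45·0.53176 = 1.8346 g/L.

1.83 g/L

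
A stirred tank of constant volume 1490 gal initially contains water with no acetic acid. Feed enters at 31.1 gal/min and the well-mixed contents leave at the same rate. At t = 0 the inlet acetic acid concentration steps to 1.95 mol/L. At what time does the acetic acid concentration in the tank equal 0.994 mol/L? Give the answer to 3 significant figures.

Species balance: V dC/dt = Q(C_in − C) ⇒ τ = V/Q = 47.910 min.
C(t) = C_in + (C₀ − C_in) e^(−t/τ). Set C = 0.994 and solve for t:
e^(−t/τ) = (C − C_in)/(C₀ − C_in) = (0.994 − 1.95)/(0 − 1.95) = 0.49026
t = −τ ln(…) = 47.910 × 0.71283 = 34.152 min.

34.2 min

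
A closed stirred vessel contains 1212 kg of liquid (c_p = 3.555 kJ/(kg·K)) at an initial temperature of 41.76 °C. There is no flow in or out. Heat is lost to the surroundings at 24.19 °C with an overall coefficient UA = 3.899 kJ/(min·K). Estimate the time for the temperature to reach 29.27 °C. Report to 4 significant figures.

1371 min

Lumped-capacitance energy balance: M c_p dT/dt = UA(T_amb − T).
τ = M c_p/UA = 1105.07 min; T_ss = T_amb = 24.1900 °C.
T(t) = T_ss + (T₀ − T_ss)e^(−t/τ); set T = 29.27:
t = −τ ln[(T − T_ss)/(T₀ − T_ss)] = −1105.07 · ln(0.289129) = 1371.26 min.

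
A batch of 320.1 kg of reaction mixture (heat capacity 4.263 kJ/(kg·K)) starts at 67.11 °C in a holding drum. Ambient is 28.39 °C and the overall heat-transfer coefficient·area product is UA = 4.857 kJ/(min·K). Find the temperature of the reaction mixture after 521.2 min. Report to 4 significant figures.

M c_p dT/dt = −UA(T − T_amb).
dT/dt = (T_ss − T)/τ with T_ss = T_amb = 28.3900 °C, τ = M c_p/UA = 320.1·4.263/4.857 = 280.953 min.
Integrating: T(t) = T_ss + (T₀ − T_ss) e^(−t/τ).
T(521.2) = 28.3900 + (38.7200)·0.156435 = 34.4471 °C.

34.45 °C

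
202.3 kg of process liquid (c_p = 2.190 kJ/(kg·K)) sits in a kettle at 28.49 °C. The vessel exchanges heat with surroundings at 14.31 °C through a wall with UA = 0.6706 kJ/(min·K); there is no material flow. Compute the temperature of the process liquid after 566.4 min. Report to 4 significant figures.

Lumped-capacitance energy balance: M c_p dT/dt = UA(T_amb − T).
dT/dt = (T_ss − T)/τ with T_ss = T_amb = 14.3100 °C, τ = M c_p/UA = 202.3·2.190/0.6706 = 660.658 min.
Integrating: T(t) = T_ss + (T₀ − T_ss) e^(−t/τ).
T(566.4) = 14.3100 + (14.1800)·0.424294 = 20.3265 °C.

20.33 °C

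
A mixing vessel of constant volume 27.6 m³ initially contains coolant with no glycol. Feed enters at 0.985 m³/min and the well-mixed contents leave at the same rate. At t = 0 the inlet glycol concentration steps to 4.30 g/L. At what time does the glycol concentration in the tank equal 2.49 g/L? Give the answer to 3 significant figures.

Species balance: V dC/dt = Q(C_in − C) ⇒ τ = V/Q = 28.020 min.
C(t) = C_in + (C₀ − C_in) e^(−t/τ). Set C = 2.49 and solve for t:
e^(−t/τ) = (C − C_in)/(C₀ − C_in) = (2.49 − 4.30)/(0 − 4.30) = 0.42093
t = −τ ln(…) = 28.020 × 0.86529 = 24.246 min.

24.2 min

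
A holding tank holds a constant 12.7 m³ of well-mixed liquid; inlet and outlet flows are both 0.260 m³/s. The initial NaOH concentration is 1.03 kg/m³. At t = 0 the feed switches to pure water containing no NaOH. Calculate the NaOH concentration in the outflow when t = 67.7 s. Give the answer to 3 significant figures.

0.258 kg/m³

Accumulation = in − out for the solute gives V dC/dt = Q(C_in − C).
So dC/dt = (C_in − C)/τ with τ = V/Q = 12.7/0.260 = 48.846 s.
Solution: C(t) = C_in + (C₀ − C_in) e^(−t/τ).
C(67.7) = 0 + (1.03 − 0)·e^(−67.7/48.846) = 0 + (1.0300)·0.25008 = 0.25758 kg/m³.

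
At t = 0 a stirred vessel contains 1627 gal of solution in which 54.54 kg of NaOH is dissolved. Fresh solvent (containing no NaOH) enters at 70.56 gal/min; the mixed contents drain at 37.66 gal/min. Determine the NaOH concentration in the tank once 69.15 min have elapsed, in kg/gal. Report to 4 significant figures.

Let m(t) be the amount of NaOH. Volume: V(t) = V₀ + (Q_in − Q_out) t = 1627 + 32.9000 t; V(69.15) = 3902.04 gal.
No NaOH enters, so dm/dt = −Q_out · (m/V).
dm/m = −Q_out dt/(V₀ + 32.9000 t); integrating gives ln(m/m₀) = −(Q_out/(Q_in−Q_out)) ln(V/V₀).
m = m₀ (V₀/V)^(Q_out/(Q_in−Q_out)) = 54.54 × (1627/3902.04)^(1.14468) = 20.0376 kg.
C = m/V = 20.0376/3902.04 = 0.00513518 kg/gal.

0.005135 kg/gal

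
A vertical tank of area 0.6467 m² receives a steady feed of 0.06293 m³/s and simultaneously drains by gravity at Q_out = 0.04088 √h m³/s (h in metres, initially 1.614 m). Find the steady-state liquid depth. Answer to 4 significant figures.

2.370 m

Mass balance (ρ constant): A dh/dt = Q_in − 0.04088 √h. At steady state dh/dt = 0:
Q_in = 0.04088 √h_ss ⇒ √h_ss = 0.06293/0.04088 = 1.53938.
h_ss = 1.53938² = 2.36970 m. (Since h₀ = 1.614 m < h_ss, the level will rise toward this value.)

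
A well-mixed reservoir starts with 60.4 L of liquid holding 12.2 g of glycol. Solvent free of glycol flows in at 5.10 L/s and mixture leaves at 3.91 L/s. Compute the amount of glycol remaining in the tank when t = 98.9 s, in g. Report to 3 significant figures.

0.349 g

Total volume: dV/dt = Q_in − Q_out = 1.1900 L/s, so V(t) = 60.4 + 1.1900 t and V(98.9) = 178.09 L.
Solute balance: dm/dt = 0 − Q_out C = −Q_out m/V(t).
dm/m = −Q_out dt/(V₀ + 1.1900 t); integrating gives ln(m/m₀) = −(Q_out/(Q_in−Q_out)) ln(V/V₀).
m = m₀ (V₀/V)^(Q_out/(Q_in−Q_out)) = 12.2 × (60.4/178.09)^(3.2857) = 0.34944 g.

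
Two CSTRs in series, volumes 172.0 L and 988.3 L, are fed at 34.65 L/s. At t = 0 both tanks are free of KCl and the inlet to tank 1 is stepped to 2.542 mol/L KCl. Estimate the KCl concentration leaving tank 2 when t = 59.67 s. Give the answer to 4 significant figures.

2.162 mol/L

Species balance on tank i: dCᵢ/dt = (Cᵢ₋₁ − Cᵢ)/τᵢ with τᵢ = Vᵢ/Q.
τ₁ = 172.0/34.65 = 4.96392 s; τ₂ = 988.3/34.65 = 28.5224 s.
Solving the cascade with C₁(0)=C₂(0)=0 gives C₂(t) = C_in[1 − (τ₁ e^(−t/τ₁) − τ₂ e^(−t/τ₂))/(τ₁ − τ₂)].
At t = 59.67: e^(−t/τ₁) = 6.01816e-06, e^(−t/τ₂) = 0.123435.
C₂ = 2.542·[1 − (4.96392·6.01816e-06 − 28.5224·0.123435)/(-23.5584)] = 2.542·0.850558 = 2.16212 mol/L.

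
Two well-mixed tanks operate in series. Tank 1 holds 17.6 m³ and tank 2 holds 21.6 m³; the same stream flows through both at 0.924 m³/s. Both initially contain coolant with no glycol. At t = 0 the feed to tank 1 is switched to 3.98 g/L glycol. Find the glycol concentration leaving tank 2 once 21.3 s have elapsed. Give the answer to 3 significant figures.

Each tank obeys Vᵢ dCᵢ/dt = Q(Cᵢ₋₁ − Cᵢ), so τᵢ = Vᵢ/Q.
τ₁ = 17.6/0.924 = 19.048 s; τ₂ = 21.6/0.924 = 23.377 s.
Solving the cascade with C₁(0)=C₂(0)=0 gives C₂(t) = C_in[1 − (τ₁ e^(−t/τ₁) − τ₂ e^(−t/τ₂))/(τ₁ − τ₂)].
At t = 21.3: e^(−t/τ₁) = 0.32685, e^(−t/τ₂) = 0.40205.
C₂ = 3.98·[1 − (19.048·0.32685 − 23.377·0.40205)/(-4.3290)] = 3.98·0.26705 = 1.0629 g/L.

1.06 g/L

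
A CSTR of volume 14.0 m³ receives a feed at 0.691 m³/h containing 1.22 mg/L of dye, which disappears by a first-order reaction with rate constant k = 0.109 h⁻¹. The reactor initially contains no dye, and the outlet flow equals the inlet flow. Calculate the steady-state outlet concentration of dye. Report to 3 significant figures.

0.380 mg/L

V dC/dt = Q(C_in − C) − k V C.
At steady state: 0 = Q C_in − (Q + kV) C_ss, so C_ss = Q C_in/(Q + kV).
C_ss = 0.691·1.22/(0.691 + 0.109·14.0) = 0.84302/2.2170 = 0.38025 mg/L.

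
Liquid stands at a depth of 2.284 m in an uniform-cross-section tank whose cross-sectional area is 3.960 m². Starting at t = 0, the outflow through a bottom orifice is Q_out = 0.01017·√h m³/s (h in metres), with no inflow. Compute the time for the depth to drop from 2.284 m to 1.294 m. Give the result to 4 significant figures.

291.1 s

A dh/dt = −Q_out = −0.01017 √h.
∫ h^(−1/2) dh = −(0.01017/A) ∫ dt, giving 2√h = 2√h₀ − (0.01017/A) t.
t = 2A(√h₀ − √h)/0.01017 = 2·3.960·(√2.284 − √1.294)/0.01017
  = 7.92000 × (1.51129 − 1.13754) / 0.01017 = 291.062 s.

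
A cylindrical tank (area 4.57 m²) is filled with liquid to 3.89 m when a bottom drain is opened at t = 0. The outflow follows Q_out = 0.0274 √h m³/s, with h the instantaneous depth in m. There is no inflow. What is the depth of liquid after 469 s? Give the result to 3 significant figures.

0.321 m

A dh/dt = −Q_out = −0.0274 √h.
This is separable: 2 d(√h)/dt = −0.0274/A, so √h = √h₀ − (0.0274/(2A)) t.
√h = √3.89 − 0.0274·469/(2·4.57) = 1.9723 − 1.4060 = 0.56633.
h = 0.56633² = 0.32073 m.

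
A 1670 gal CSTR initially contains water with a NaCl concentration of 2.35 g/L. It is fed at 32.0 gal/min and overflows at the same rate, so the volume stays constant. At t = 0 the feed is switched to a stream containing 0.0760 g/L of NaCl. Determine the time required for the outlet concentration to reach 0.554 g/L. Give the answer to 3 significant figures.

81.4 min

Species balance: V dC/dt = Q(C_in − C) ⇒ τ = V/Q = 52.188 min.
C(t) = C_in + (C₀ − C_in) e^(−t/τ). Set C = 0.554 and solve for t:
e^(−t/τ) = (C − C_in)/(C₀ − C_in) = (0.554 − 0.0760)/(2.35 − 0.0760) = 0.21020
t = −τ ln(…) = 52.188 × 1.5597 = 81.396 min.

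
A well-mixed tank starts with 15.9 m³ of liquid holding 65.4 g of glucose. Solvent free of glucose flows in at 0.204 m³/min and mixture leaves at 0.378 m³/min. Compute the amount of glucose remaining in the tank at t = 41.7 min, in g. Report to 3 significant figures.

Let m(t) be the amount of glucose. Volume: V(t) = V₀ + (Q_in − Q_out) t = 15.9 − 0.17400 t; V(41.7) = 8.6442 m³.
No glucose enters, so dm/dt = −Q_out · (m/V).
dm/m = −Q_out dt/(V₀ − 0.17400 t); integrating gives ln(m/m₀) = −(Q_out/(Q_in−Q_out)) ln(V/V₀).
m = m₀ (V₀/V)^(Q_out/(Q_in−Q_out)) = 65.4 × (15.9/8.6442)^(-2.1724) = 17.402 g.

17.4 g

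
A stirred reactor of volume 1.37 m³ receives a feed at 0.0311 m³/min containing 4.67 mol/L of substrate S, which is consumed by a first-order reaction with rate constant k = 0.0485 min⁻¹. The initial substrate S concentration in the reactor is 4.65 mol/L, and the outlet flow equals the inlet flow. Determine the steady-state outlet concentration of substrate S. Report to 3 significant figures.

1.49 mol/L

Accumulation = in − out − consumed: V dC/dt = Q C_in − Q C − k V C.
Steady state (dC/dt = 0): C_ss = Q C_in/(Q + kV) = C_in/(1 + kV/Q).
C_ss = 0.0311·4.67/(0.0311 + 0.0485·1.37) = 0.14524/0.097545 = 1.4889 mol/L.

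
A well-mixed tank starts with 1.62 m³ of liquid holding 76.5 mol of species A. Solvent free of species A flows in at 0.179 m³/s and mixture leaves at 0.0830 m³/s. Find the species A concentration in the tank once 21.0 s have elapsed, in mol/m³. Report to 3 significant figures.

Let m(t) be the amount of species A. Volume: V(t) = V₀ + (Q_in − Q_out) t = 1.62 + 0.096000 t; V(21.0) = 3.6360 m³.
No species A enters, so dm/dt = −Q_out · (m/V).
Separate: dm/m = −Q_out dt/V(t) ⇒ ln(m/m₀) = −(Q_out/(Q_in−Q_out)) ln(V/V₀).
m = m₀ (V₀/V)^(Q_out/(Q_in−Q_out)) = 76.5 × (1.62/3.6360)^(0.86458) = 38.028 mol.
C = m/V = 38.028/3.6360 = 10.459 mol/m³.

10.5 mol/m³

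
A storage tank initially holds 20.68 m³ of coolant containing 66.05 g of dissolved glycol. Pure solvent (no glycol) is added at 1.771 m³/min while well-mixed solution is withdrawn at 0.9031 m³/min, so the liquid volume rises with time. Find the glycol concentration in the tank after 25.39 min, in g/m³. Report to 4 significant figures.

Let m(t) be the amount of glycol. Volume: V(t) = V₀ + (Q_in − Q_out) t = 20.68 + 0.867900 t; V(25.39) = 42.7160 m³.
Species balance (pure solvent in): dm/dt = −Q_out · m/V(t).
dm/m = −Q_out dt/(V₀ + 0.867900 t); integrating gives ln(m/m₀) = −(Q_out/(Q_in−Q_out)) ln(V/V₀).
m = m₀ (V₀/V)^(Q_out/(Q_in−Q_out)) = 66.05 × (20.68/42.7160)^(1.04056) = 31.0496 g.
C = m/V = 31.0496/42.7160 = 0.726884 g/m³.

0.7269 g/m³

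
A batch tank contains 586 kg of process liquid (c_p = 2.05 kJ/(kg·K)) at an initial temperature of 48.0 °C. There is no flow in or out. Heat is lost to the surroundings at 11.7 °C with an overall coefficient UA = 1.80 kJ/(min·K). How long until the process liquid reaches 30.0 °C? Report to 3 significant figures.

457 min

Lumped-capacitance energy balance: M c_p dT/dt = UA(T_amb − T).
τ = M c_p/UA = 667.39 min; T_ss = T_amb = 11.700 °C.
T(t) = T_ss + (T₀ − T_ss)e^(−t/τ); set T = 30.0:
t = −τ ln[(T − T_ss)/(T₀ − T_ss)] = −667.39 · ln(0.50413) = 457.11 min.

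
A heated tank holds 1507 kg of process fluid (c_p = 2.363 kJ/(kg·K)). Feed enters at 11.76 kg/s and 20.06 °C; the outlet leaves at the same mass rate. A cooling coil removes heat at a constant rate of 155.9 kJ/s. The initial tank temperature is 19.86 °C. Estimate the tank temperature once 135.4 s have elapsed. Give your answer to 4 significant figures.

M c_p dT/dt = ṁ c_p (T_in − T) − Q̇.
τ = M/ṁ = 128.146 s; T_ss = T_in − Q̇/(ṁ c_p) = 20.06 − 155.9/(11.76·2.363) = 14.4498 °C.
This is linear first-order; T(t) = T_ss + (T₀ − T_ss) e^(−t/τ).
T(135.4) = 14.4498 + (5.41016)·e^(−135.4/128.146) = 14.4498 + (5.41016)·0.347634 = 16.3306 °C.

16.33 °C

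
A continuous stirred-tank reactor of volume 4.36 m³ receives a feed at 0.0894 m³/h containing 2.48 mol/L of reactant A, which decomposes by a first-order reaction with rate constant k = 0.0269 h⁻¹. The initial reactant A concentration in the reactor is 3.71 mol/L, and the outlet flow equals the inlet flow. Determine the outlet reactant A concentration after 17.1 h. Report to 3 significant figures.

V dC/dt = Q(C_in − C) − k V C.
This is linear with rate a = Q/V + k = 0.047405 h⁻¹.
C_ss = Q C_in/(Q + kV) = 1.0727 mol/L; C(t) = C_ss + (C₀ − C_ss) e^(−a t).
C(17.1) = 1.0727 + (2.6373)·e^(−0.047405·17.1) = 1.0727 + (2.6373)·0.44458 = 2.2452 mol/L.

2.25 mol/L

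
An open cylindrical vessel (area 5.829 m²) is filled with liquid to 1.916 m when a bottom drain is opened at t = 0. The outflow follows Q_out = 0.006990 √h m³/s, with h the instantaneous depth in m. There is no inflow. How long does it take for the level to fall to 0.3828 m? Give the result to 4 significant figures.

1277 s

A dh/dt = −Q_out = −0.006990 √h.
This is separable: 2 d(√h)/dt = −0.006990/A, so √h = √h₀ − (0.006990/(2A)) t.
t = 2A(√h₀ − √h)/0.006990 = 2·5.829·(√1.916 − √0.3828)/0.006990
  = 11.6580 × (1.38420 − 0.618708) / 0.006990 = 1276.69 s.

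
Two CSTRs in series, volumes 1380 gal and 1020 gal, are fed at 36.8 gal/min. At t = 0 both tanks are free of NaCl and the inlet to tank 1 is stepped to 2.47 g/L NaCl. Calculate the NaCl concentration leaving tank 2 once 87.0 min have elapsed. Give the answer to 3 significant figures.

1.84 g/L

Time constants: τᵢ = Vᵢ/Q for each well-mixed tank.
τ₁ = 1380/36.8 = 37.500 min; τ₂ = 1020/36.8 = 27.717 min.
Tank 1: C₁ = C_in(1 − e^(−t/τ₁)). Tank 2 (τ₁ ≠ τ₂): C₂ = C_in[1 − (τ₁ e^(−t/τ₁) − τ₂ e^(−t/τ₂))/(τ₁ − τ₂)].
At t = 87.0: e^(−t/τ₁) = 0.098274, e^(−t/τ₂) = 0.043334.
C₂ = 2.47·[1 − (37.500·0.098274 − 27.717·0.043334)/(9.7826)] = 2.47·0.74606 = 1.8428 g/L.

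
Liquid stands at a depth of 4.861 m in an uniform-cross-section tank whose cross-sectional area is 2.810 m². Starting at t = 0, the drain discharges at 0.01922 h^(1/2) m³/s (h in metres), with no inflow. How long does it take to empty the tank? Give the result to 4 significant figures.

644.7 s

A dh/dt = −Q_out = −0.01922 √h.
∫ h^(−1/2) dh = −(0.01922/A) ∫ dt, giving 2√h = 2√h₀ − (0.01922/A) t.
Set h = 0: 2√h₀ = (0.01922/A) t_empty ⇒ t_empty = 2A√h₀/0.01922.
t_empty = 2·2.810·√4.861/0.01922 = 5.62000·2.20477/0.01922 = 644.682 s.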